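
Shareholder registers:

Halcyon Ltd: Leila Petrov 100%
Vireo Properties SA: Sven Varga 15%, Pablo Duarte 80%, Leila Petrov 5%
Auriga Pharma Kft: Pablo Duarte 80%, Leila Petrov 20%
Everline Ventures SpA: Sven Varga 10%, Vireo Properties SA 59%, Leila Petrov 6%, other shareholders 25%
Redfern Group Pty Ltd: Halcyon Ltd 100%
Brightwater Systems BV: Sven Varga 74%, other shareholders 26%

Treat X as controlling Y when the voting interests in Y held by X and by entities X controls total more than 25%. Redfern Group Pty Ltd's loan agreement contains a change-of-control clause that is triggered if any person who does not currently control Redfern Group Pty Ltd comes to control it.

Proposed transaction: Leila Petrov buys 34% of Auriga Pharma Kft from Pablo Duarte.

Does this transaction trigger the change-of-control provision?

The purchase adds only to Leila's holdings (Pablo's stake shrinks), so Leila is the only person who could newly come to control Redfern.
Leila holds 100% of Halcyon, so Leila controls Halcyon.
Halcyon holds 100% of Redfern, so Leila controls Redfern.
So Leila already controls Redfern before the transaction.
After the purchase, Leila's direct stake in Auriga rises to 20% + 34% = 54%, and Pablo's stake falls to 46%.
Leila controlled Redfern already, so this is not a new person acquiring control; every other person's position is unchanged or reduced.
No new person acquires control, so the clause is not triggered.

No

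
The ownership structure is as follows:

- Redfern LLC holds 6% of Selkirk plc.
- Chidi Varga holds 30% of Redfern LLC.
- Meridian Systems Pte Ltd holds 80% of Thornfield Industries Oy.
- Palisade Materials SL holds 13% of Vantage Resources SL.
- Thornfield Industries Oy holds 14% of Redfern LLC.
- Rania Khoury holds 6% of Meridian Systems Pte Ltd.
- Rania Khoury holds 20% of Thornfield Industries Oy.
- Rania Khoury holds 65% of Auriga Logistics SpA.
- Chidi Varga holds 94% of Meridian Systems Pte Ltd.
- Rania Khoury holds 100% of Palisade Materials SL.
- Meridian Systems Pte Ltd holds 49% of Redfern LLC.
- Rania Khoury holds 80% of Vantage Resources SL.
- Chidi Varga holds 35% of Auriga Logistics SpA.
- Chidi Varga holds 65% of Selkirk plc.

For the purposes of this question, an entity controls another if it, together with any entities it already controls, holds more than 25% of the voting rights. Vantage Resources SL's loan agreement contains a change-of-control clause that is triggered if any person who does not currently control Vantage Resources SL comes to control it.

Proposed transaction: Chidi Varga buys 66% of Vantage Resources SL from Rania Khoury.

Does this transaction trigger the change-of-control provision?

The purchase adds only to Chidi's holdings (Rania's stake shrinks), so Chidi is the only person who could newly come to control Vantage.
Chidi holds 94% of Meridian, so Chidi controls Meridian.
Chidi holds 35% of Auriga, so Chidi controls Auriga.
Meridian holds 80% of Thornfield, so Chidi controls Thornfield.
Thornfield and Chidi and Meridian together hold 14% + 30% + 49% = 93% of Redfern, so Chidi controls Redfern.
Chidi and Redfern together hold 65% + 6% = 71% of Selkirk, so Chidi controls Selkirk.
Neither Chidi nor any entity Chidi controls holds any voting interest in Vantage.
So before the transaction, Chidi does not control Vantage.
After the purchase, Chidi holds 66% of Vantage directly, and Rania's stake falls to 14%.
Chidi holds 66% of Vantage, so Chidi controls Vantage.
Chidi did not control Vantage before and does after, so the clause is triggered.

Yes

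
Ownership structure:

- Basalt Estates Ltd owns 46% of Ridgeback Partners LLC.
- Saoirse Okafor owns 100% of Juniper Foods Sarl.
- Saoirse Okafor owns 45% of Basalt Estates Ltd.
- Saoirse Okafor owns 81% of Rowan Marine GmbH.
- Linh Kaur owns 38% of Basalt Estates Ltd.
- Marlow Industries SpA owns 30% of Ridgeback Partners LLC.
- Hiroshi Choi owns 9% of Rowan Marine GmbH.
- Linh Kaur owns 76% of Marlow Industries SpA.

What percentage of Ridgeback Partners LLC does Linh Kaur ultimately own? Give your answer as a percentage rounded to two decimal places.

40.28%

Linh reaches Ridgeback along 2 paths.
Via Basalt: 38% × 46% = 17.48%.
Via Marlow: 76% × 30% = 22.8%.
Total: 17.48% + 22.8% = 40.28%.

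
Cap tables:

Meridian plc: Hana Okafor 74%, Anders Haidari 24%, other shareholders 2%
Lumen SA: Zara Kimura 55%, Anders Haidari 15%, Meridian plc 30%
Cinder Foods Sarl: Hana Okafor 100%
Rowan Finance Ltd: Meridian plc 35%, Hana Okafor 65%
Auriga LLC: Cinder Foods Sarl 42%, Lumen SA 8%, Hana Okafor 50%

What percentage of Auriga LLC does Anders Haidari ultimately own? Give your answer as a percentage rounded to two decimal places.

1.78%

Anders reaches Auriga along 2 paths.
Via Lumen: 15% × 8% = 1.2%.
Via Meridian → Lumen: 24% × 30% × 8% = 0.576%.
Total: 1.2% + 0.576% = 1.776%.
Rounded: 1.78%.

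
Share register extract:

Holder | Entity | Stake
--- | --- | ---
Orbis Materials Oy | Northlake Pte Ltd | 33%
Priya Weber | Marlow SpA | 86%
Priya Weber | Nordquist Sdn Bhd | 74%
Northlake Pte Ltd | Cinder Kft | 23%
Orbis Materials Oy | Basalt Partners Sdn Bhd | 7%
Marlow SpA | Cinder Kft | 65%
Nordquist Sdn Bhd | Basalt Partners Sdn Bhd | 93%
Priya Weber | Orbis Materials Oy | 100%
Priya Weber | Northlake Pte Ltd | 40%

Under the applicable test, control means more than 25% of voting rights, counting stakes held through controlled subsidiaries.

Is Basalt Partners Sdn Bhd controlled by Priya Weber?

Yes

Priya holds 100% of Orbis, so Priya controls Orbis.
Priya holds 74% of Nordquist, so Priya controls Nordquist.
Orbis and Nordquist together hold 7% + 93% = 100% of Basalt, so Priya controls Basalt.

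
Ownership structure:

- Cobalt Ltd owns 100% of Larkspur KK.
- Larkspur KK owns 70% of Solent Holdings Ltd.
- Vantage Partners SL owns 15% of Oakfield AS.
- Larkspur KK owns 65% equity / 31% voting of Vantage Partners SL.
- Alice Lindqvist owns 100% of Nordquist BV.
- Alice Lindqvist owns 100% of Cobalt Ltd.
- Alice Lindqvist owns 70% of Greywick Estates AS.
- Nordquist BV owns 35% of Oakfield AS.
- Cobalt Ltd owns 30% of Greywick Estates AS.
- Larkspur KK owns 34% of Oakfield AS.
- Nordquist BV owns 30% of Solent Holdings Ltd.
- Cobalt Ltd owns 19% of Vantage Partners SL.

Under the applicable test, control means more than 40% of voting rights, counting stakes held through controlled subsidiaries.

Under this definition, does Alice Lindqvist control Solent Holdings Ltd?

Yes

Alice holds 100% of Nordquist, so Alice controls Nordquist.
Alice holds 100% of Cobalt, so Alice controls Cobalt.
Cobalt holds 100% of Larkspur, so Alice controls Larkspur.
Nordquist and Larkspur together hold 30% + 70% = 100% of Solent, so Alice controls Solent.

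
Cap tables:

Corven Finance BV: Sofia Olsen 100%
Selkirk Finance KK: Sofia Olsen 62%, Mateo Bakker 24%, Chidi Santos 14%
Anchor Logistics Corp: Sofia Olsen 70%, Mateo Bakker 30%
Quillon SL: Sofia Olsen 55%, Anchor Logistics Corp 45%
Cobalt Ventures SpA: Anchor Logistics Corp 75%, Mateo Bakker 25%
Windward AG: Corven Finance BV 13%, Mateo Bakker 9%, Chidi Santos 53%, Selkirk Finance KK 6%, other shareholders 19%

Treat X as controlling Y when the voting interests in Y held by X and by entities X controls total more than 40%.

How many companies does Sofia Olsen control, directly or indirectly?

5

Sofia holds 100% of Corven, so Sofia controls Corven.
Sofia holds 62% of Selkirk, so Sofia controls Selkirk.
Sofia holds 70% of Anchor, so Sofia controls Anchor.
Sofia and Anchor together hold 55% + 45% = 100% of Quillon, so Sofia controls Quillon.
Anchor holds 75% of Cobalt, so Sofia controls Cobalt.
No other company's threshold is met.
Sofia controls 5 companies.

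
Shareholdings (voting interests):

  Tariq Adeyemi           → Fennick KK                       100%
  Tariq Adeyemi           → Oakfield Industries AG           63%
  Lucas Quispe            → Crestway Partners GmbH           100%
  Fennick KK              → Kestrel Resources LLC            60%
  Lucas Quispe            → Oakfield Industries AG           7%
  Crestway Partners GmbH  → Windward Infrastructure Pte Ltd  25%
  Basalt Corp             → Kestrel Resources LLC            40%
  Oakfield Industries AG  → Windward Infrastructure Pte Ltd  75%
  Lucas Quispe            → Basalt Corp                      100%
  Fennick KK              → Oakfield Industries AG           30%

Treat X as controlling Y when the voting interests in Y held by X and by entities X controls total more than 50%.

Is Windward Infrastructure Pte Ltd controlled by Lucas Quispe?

No

Lucas holds 100% of Basalt, so Lucas controls Basalt.
Lucas holds 100% of Crestway, so Lucas controls Crestway.
In Windward, Lucas's side holds only 25%, not > 50%.
So Lucas does not control Windward.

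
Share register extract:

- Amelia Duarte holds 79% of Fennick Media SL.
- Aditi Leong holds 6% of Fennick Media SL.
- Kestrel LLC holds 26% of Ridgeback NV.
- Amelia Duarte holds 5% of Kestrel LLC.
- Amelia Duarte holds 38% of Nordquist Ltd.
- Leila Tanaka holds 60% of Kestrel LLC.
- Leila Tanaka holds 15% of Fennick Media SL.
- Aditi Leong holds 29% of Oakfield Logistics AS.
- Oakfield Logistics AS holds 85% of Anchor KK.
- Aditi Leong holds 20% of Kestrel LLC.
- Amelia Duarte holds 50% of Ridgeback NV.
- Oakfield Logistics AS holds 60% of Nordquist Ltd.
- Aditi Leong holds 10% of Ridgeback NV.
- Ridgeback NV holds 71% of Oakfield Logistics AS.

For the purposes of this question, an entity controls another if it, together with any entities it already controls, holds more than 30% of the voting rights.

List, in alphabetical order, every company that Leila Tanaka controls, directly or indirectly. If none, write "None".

Kestrel LLC

Leila holds 60% of Kestrel, so Leila controls Kestrel.
No other company's threshold is met.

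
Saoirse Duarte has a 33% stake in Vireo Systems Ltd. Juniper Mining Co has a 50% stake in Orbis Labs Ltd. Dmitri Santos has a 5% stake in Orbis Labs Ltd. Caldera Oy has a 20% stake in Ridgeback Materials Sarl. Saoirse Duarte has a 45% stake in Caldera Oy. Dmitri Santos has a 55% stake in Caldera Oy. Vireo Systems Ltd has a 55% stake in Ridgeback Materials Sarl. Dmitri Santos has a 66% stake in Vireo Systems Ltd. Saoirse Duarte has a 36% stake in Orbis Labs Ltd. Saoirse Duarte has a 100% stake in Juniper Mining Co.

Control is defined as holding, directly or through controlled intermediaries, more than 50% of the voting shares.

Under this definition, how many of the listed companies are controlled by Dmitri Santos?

Dmitri holds 66% of Vireo, so Dmitri controls Vireo.
Dmitri holds 55% of Caldera, so Dmitri controls Caldera.
Caldera and Vireo together hold 20% + 55% = 75% of Ridgeback, so Dmitri controls Ridgeback.
No other company's threshold is met.
Dmitri controls 3 companies.

3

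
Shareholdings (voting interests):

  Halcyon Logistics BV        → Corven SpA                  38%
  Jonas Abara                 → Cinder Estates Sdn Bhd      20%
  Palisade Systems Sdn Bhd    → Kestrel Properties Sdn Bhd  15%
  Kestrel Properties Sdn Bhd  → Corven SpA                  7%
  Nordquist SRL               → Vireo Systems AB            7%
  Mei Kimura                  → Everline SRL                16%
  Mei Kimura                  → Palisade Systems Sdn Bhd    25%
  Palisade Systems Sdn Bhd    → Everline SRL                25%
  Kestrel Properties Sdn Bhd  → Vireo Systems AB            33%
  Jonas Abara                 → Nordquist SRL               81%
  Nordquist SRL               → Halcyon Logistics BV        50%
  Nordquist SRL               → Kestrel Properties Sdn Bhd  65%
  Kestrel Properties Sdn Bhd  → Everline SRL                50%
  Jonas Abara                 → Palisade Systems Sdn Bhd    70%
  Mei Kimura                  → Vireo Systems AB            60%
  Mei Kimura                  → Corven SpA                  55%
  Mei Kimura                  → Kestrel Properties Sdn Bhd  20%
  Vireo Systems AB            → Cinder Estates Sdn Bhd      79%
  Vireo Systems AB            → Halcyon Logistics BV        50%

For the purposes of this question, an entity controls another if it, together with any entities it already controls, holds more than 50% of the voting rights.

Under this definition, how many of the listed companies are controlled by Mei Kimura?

Mei holds 60% of Vireo, so Mei controls Vireo.
Vireo holds 79% of Cinder, so Mei controls Cinder.
Mei holds 55% of Corven, so Mei controls Corven.
No other company's threshold is met.
Mei controls 3 companies.

3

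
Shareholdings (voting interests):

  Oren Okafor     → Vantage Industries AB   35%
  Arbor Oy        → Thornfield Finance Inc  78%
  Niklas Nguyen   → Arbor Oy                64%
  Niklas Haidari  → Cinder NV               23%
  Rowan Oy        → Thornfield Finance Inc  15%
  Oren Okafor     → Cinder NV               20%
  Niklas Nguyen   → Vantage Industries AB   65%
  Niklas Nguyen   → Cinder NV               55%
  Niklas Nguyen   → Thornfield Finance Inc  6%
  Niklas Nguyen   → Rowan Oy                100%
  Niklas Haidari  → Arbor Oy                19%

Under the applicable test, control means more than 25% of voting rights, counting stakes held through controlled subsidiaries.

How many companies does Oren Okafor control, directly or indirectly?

1

Oren holds 35% of Vantage, so Oren controls Vantage.
No other company's threshold is met.
Oren controls 1 company.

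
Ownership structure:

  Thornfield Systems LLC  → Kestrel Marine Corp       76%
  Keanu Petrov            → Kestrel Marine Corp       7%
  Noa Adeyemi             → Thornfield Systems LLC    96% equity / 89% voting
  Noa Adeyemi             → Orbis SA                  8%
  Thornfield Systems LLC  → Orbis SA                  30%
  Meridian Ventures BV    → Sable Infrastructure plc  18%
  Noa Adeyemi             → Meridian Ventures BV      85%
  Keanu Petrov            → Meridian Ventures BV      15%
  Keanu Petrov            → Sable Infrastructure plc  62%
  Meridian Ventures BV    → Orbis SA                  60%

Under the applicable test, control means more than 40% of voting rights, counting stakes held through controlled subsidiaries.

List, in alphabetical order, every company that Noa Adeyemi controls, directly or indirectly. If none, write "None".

Noa holds 85% of Meridian, so Noa controls Meridian.
Noa holds 89% of Thornfield, so Noa controls Thornfield.
Thornfield holds 76% of Kestrel, so Noa controls Kestrel.
Thornfield and Meridian and Noa together hold 30% + 60% + 8% = 98% of Orbis, so Noa controls Orbis.
No other company's threshold is met.

Kestrel Marine Corp, Meridian Ventures BV, Orbis SA, Thornfield Systems LLC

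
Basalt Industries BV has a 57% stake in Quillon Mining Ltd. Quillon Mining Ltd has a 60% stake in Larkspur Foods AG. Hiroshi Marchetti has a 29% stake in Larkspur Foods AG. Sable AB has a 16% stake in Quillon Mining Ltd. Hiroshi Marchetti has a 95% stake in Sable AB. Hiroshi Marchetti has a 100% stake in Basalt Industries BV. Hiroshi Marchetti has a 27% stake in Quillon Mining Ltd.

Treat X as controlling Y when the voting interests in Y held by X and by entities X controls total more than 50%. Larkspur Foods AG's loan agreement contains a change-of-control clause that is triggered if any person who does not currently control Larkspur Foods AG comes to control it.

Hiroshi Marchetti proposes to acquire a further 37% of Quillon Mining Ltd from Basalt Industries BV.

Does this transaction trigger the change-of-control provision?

No

The purchase adds only to Hiroshi's holdings (Basalt's stake shrinks), so Hiroshi is the only person who could newly come to control Larkspur.
Hiroshi holds 100% of Basalt, so Hiroshi controls Basalt.
Hiroshi holds 95% of Sable, so Hiroshi controls Sable.
Basalt and Hiroshi and Sable together hold 57% + 27% + 16% = 100% of Quillon, so Hiroshi controls Quillon.
Hiroshi and Quillon together hold 29% + 60% = 89% of Larkspur, so Hiroshi controls Larkspur.
So Hiroshi already controls Larkspur before the transaction.
After the purchase, Hiroshi's direct stake in Quillon rises to 27% + 37% = 64%, and Basalt's stake falls to 20%.
Hiroshi controlled Larkspur already, so this is not a new person acquiring control; every other person's position is unchanged or reduced.
No new person acquires control, so the clause is not triggered.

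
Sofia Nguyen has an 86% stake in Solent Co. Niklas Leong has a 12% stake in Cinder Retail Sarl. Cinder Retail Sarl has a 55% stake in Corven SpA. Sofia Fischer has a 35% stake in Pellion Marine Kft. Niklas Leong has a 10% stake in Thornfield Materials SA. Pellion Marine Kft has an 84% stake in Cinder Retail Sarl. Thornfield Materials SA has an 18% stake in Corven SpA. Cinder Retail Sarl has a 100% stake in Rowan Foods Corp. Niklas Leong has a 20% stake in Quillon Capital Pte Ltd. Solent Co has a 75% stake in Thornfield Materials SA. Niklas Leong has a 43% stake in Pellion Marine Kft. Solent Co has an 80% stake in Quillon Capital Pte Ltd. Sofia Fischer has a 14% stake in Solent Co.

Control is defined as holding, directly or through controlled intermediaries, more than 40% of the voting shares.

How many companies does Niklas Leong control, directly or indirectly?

Niklas holds 43% of Pellion, so Niklas controls Pellion.
Niklas and Pellion together hold 12% + 84% = 96% of Cinder, so Niklas controls Cinder.
Cinder holds 100% of Rowan, so Niklas controls Rowan.
Cinder holds 55% of Corven, so Niklas controls Corven.
No other company's threshold is met.
Niklas controls 4 companies.

4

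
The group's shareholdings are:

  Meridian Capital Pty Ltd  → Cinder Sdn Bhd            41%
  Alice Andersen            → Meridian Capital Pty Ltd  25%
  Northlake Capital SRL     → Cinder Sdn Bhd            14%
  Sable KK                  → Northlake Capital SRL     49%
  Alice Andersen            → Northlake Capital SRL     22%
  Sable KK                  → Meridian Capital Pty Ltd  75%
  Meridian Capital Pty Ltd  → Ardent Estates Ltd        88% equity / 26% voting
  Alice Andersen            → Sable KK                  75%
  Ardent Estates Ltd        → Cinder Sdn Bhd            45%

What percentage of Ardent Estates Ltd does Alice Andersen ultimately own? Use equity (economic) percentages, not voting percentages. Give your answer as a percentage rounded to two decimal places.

Alice reaches Ardent along 2 paths.
Via Sable → Meridian: 75% × 75% × 88% = 49.5%.
Via Meridian: 25% × 88% = 22%.
Total: 49.5% + 22% = 71.5%.
Rounded: 71.50%.

71.50%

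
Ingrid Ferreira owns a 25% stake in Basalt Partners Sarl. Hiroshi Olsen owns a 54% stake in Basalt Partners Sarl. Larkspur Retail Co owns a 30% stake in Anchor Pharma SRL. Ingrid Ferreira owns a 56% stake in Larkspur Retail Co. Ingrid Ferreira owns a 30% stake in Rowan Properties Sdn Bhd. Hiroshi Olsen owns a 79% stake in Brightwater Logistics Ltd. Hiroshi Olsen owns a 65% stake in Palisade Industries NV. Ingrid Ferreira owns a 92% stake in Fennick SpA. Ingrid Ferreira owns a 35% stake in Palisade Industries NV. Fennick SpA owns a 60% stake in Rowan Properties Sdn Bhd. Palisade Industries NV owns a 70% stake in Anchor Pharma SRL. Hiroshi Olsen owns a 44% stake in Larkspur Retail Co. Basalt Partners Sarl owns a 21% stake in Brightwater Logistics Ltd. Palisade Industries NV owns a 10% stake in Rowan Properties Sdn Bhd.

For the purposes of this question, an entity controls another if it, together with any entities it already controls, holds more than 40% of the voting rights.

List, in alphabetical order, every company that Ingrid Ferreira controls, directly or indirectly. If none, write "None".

Ingrid holds 56% of Larkspur, so Ingrid controls Larkspur.
Ingrid holds 92% of Fennick, so Ingrid controls Fennick.
Fennick and Ingrid together hold 60% + 30% = 90% of Rowan, so Ingrid controls Rowan.
No other company's threshold is met.

Fennick SpA, Larkspur Retail Co, Rowan Properties Sdn Bhd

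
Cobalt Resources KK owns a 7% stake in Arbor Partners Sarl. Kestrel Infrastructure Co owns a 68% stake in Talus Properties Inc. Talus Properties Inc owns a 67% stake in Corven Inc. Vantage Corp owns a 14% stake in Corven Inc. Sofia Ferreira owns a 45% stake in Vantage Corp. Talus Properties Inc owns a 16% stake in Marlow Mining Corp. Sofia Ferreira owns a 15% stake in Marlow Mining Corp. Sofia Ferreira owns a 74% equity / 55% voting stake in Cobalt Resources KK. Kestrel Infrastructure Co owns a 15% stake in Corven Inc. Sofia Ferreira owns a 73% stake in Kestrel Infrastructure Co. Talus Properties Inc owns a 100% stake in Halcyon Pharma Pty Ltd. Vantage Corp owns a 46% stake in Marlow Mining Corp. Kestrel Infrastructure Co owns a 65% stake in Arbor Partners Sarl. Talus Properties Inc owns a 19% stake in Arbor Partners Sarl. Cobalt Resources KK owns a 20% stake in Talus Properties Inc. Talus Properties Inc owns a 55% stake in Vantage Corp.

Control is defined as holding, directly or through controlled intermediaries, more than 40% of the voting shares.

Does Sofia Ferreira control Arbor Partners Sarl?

Yes

Sofia holds 73% of Kestrel, so Sofia controls Kestrel.
Sofia holds 55% of Cobalt, so Sofia controls Cobalt.
Cobalt and Kestrel together hold 20% + 68% = 88% of Talus, so Sofia controls Talus.
Cobalt and Kestrel and Talus together hold 7% + 65% + 19% = 91% of Arbor, so Sofia controls Arbor.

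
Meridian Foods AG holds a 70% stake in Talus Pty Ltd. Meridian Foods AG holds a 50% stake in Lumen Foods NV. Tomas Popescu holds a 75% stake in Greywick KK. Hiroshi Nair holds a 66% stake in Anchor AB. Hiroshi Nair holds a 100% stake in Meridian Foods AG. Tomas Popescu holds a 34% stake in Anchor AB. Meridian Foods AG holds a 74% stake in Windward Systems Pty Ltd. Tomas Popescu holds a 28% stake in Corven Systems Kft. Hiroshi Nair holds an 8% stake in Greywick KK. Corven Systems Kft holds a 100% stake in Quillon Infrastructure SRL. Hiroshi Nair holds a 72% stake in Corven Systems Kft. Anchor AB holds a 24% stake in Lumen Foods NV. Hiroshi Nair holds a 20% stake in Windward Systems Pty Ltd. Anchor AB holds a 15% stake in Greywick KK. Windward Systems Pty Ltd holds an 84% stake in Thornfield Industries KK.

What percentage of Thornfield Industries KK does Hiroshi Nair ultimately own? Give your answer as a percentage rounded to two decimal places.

78.96%

Hiroshi reaches Thornfield along 2 paths.
Via Meridian → Windward: 100% × 74% × 84% = 62.16%.
Via Windward: 20% × 84% = 16.8%.
Total: 62.16% + 16.8% = 78.96%.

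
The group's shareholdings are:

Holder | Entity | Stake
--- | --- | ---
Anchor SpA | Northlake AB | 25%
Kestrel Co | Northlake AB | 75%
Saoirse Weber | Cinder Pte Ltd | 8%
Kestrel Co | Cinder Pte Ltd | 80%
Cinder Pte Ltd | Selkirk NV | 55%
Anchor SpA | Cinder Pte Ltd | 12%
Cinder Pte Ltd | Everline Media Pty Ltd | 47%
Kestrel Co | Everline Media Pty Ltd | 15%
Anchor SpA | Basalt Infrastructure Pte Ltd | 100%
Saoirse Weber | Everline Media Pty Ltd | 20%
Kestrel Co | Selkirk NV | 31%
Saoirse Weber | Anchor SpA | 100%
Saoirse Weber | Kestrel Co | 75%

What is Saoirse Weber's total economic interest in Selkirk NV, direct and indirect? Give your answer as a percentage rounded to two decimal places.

Saoirse reaches Selkirk along 4 paths.
Via Kestrel: 75% × 31% = 23.25%.
Via Cinder: 8% × 55% = 4.4%.
Via Kestrel → Cinder: 75% × 80% × 55% = 33%.
Via Anchor → Cinder: 100% × 12% × 55% = 6.6%.
Total: 23.25% + 4.4% + 33% + 6.6% = 67.25%.

67.25%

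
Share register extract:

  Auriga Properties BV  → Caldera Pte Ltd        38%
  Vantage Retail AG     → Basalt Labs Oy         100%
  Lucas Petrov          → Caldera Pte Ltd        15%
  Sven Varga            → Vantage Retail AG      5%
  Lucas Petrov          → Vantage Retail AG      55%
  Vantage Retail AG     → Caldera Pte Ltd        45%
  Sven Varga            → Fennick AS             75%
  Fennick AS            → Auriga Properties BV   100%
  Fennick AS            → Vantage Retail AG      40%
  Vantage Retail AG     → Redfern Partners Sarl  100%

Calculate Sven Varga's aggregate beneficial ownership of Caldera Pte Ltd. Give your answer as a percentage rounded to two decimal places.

44.25%

Sven reaches Caldera along 3 paths.
Via Fennick → Vantage: 75% × 40% × 45% = 13.5%.
Via Vantage: 5% × 45% = 2.25%.
Via Fennick → Auriga: 75% × 100% × 38% = 28.5%.
Total: 13.5% + 2.25% + 28.5% = 44.25%.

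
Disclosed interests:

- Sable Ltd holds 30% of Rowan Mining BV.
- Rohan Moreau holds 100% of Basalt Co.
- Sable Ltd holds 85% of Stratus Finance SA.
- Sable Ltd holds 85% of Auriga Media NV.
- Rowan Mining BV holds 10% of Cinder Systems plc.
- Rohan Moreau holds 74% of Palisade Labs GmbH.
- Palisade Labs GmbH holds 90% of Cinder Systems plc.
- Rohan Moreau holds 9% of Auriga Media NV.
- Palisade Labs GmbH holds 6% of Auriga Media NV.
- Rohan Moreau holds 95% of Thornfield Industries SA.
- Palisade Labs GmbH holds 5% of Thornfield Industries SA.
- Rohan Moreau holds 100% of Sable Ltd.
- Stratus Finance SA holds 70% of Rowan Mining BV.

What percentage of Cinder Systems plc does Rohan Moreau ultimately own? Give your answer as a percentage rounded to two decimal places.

Rohan reaches Cinder along 3 paths.
Via Palisade: 74% × 90% = 66.6%.
Via Sable → Stratus → Rowan: 100% × 85% × 70% × 10% = 5.95%.
Via Sable → Rowan: 100% × 30% × 10% = 3%.
Total: 66.6% + 5.95% + 3% = 75.55%.

75.55%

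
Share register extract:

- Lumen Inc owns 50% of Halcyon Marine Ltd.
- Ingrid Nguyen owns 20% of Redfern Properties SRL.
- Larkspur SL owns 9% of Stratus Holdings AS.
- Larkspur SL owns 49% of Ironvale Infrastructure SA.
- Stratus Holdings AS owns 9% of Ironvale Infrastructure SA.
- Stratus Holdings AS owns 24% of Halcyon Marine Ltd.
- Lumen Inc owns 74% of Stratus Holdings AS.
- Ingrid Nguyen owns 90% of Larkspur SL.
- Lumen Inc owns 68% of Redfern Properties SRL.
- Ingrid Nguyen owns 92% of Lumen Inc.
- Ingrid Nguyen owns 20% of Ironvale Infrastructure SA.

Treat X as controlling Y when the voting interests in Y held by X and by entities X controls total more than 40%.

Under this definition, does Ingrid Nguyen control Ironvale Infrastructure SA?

Yes

Ingrid holds 92% of Lumen, so Ingrid controls Lumen.
Ingrid holds 90% of Larkspur, so Ingrid controls Larkspur.
Lumen and Larkspur together hold 74% + 9% = 83% of Stratus, so Ingrid controls Stratus.
Stratus and Ingrid and Larkspur together hold 9% + 20% + 49% = 78% of Ironvale, so Ingrid controls Ironvale.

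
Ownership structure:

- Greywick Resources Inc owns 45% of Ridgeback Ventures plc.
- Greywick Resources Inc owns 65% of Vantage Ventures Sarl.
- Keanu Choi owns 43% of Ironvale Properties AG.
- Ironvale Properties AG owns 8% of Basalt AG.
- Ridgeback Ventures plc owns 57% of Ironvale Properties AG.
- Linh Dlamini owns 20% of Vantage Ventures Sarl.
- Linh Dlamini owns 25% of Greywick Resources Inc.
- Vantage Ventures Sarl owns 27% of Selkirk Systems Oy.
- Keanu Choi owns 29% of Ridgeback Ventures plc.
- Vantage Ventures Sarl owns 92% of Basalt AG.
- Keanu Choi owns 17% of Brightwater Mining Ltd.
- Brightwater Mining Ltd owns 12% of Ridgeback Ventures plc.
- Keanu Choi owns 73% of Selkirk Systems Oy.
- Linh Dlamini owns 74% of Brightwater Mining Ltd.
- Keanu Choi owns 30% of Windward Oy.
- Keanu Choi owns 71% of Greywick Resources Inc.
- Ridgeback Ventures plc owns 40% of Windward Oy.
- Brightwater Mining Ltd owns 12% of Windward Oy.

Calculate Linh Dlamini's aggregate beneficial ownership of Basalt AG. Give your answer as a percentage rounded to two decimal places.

Linh reaches Basalt along 4 paths.
Via Greywick → Vantage: 25% × 65% × 92% = 14.95%.
Via Vantage: 20% × 92% = 18.4%.
Via Greywick → Ridgeback → Ironvale: 25% × 45% × 57% × 8% = 0.513%.
Via Brightwater → Ridgeback → Ironvale: 74% × 12% × 57% × 8% = 0.404928%.
Total: 14.95% + 18.4% + 0.513% + 0.404928% = 34.267928%.
Rounded: 34.27%.

34.27%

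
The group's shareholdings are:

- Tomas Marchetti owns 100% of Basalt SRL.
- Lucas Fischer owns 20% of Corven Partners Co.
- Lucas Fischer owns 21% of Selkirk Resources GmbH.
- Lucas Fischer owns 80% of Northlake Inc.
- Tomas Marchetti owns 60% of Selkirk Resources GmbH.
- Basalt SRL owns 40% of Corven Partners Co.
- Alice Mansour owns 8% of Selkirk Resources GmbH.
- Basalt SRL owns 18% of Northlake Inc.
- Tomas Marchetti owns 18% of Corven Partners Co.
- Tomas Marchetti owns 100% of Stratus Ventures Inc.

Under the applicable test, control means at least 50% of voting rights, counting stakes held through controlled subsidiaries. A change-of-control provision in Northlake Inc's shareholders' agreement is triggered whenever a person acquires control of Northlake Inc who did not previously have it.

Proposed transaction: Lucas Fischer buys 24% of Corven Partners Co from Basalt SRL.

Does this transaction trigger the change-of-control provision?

The purchase adds only to Lucas's holdings (Basalt's stake shrinks), so Lucas is the only person who could newly come to control Northlake.
Lucas holds 80% of Northlake, so Lucas controls Northlake.
So Lucas already controls Northlake before the transaction.
After the purchase, Lucas's direct stake in Corven rises to 20% + 24% = 44%, and Basalt's stake falls to 16%.
Lucas controlled Northlake already, so this is not a new person acquiring control; every other person's position is unchanged or reduced.
No new person acquires control, so the clause is not triggered.

No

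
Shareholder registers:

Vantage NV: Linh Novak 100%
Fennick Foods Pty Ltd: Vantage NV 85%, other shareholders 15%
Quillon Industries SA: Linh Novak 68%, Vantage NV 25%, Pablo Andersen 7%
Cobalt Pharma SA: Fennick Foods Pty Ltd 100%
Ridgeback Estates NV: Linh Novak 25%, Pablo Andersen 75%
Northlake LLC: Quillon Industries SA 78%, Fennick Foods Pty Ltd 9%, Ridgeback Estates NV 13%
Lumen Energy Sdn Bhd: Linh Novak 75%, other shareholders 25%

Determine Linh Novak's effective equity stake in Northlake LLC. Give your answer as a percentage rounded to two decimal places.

Linh reaches Northlake along 4 paths.
Via Quillon: 68% × 78% = 53.04%.
Via Vantage → Quillon: 100% × 25% × 78% = 19.5%.
Via Vantage → Fennick: 100% × 85% × 9% = 7.65%.
Via Ridgeback: 25% × 13% = 3.25%.
Total: 53.04% + 19.5% + 7.65% + 3.25% = 83.44%.

83.44%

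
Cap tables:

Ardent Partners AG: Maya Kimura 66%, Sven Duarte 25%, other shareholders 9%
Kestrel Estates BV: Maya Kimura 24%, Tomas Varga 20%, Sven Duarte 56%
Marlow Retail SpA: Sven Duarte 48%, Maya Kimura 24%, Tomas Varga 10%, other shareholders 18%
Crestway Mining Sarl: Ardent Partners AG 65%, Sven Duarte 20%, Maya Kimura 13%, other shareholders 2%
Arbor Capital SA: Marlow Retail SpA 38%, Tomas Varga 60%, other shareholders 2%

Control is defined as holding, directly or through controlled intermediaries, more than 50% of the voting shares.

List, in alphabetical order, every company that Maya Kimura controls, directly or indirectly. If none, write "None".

Ardent Partners AG, Crestway Mining Sarl

Maya holds 66% of Ardent, so Maya controls Ardent.
Ardent and Maya together hold 65% + 13% = 78% of Crestway, so Maya controls Crestway.
No other company's threshold is met.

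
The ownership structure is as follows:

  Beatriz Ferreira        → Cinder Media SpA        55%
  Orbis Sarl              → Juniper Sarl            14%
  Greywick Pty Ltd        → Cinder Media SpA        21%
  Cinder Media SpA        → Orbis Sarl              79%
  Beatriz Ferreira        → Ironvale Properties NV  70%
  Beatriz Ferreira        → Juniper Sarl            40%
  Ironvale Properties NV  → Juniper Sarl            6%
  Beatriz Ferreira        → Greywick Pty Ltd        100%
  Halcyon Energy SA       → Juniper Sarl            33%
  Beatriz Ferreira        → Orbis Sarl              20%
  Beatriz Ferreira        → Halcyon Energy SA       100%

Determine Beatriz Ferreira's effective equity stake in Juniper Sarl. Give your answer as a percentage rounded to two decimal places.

Beatriz reaches Juniper along 6 paths.
Direct stake: 40% = 40%.
Via Cinder → Orbis: 55% × 79% × 14% = 6.083%.
Via Greywick → Cinder → Orbis: 100% × 21% × 79% × 14% = 2.3226%.
Via Orbis: 20% × 14% = 2.8%.
Via Halcyon: 100% × 33% = 33%.
Via Ironvale: 70% × 6% = 4.2%.
Total: 40% + 6.083% + 2.3226% + 2.8% + 33% + 4.2% = 88.4056%.
Rounded: 88.41%.

88.41%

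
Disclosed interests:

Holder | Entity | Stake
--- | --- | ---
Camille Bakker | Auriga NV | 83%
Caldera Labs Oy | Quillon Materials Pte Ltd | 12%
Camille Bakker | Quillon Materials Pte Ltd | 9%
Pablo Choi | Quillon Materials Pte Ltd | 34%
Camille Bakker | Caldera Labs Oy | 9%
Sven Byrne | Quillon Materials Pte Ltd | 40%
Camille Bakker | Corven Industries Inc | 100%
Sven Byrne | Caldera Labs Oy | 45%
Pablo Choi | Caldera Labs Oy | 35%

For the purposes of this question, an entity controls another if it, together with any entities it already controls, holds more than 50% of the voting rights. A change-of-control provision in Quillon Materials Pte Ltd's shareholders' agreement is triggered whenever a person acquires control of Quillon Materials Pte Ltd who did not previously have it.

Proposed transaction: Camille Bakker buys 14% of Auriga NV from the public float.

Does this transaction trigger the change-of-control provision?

The purchase changes only Camille's holdings, so Camille is the only person who could newly come to control Quillon.
Camille holds 100% of Corven, so Camille controls Corven.
Camille holds 83% of Auriga, so Camille controls Auriga.
In Quillon, Camille's side holds only 9%, not > 50%.
So before the transaction, Camille does not control Quillon.
After the purchase, Camille's direct stake in Auriga rises to 83% + 14% = 97%.
Camille holds 97% of Auriga, so Camille controls Auriga.
After the transaction, Camille's side holds 9% of Quillon, not > 50%, so Camille still does not control Quillon.
No new person acquires control, so the clause is not triggered.

No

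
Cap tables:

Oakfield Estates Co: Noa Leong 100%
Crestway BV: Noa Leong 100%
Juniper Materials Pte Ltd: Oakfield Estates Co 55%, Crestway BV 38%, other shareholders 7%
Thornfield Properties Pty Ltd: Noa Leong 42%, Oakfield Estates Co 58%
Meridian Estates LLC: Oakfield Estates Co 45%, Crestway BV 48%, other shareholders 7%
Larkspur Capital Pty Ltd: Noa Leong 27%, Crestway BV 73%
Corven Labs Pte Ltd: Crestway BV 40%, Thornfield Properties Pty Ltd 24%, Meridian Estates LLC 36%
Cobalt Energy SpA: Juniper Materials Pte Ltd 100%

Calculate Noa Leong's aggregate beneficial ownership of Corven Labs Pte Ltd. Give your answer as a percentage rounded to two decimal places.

Noa reaches Corven along 5 paths.
Via Crestway: 100% × 40% = 40%.
Via Thornfield: 42% × 24% = 10.08%.
Via Oakfield → Thornfield: 100% × 58% × 24% = 13.92%.
Via Oakfield → Meridian: 100% × 45% × 36% = 16.2%.
Via Crestway → Meridian: 100% × 48% × 36% = 17.28%.
Total: 40% + 10.08% + 13.92% + 16.2% + 17.28% = 97.48%.

97.48%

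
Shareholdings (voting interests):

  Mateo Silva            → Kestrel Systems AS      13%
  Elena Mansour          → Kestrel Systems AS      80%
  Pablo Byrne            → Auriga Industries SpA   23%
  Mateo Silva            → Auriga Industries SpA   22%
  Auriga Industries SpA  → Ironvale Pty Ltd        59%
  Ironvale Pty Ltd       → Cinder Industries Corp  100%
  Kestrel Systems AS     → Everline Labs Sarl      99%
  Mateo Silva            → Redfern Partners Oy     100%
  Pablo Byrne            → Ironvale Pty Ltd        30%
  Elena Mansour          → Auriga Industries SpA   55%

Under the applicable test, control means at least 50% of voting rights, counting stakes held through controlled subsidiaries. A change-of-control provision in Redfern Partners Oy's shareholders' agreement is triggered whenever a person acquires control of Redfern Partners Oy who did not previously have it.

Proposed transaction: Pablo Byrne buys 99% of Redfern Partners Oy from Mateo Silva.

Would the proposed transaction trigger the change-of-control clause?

Yes

The purchase adds only to Pablo's holdings (Mateo's stake shrinks), so Pablo is the only person who could newly come to control Redfern.
Pablo's largest direct stake is 30% in Ironvale, which does not meet the threshold, so Pablo controls no company.
Neither Pablo nor any entity Pablo controls holds any voting interest in Redfern.
So before the transaction, Pablo does not control Redfern.
After the purchase, Pablo holds 99% of Redfern directly, and Mateo's stake falls to 1%.
Pablo holds 99% of Redfern, so Pablo controls Redfern.
Pablo did not control Redfern before and does after, so the clause is triggered.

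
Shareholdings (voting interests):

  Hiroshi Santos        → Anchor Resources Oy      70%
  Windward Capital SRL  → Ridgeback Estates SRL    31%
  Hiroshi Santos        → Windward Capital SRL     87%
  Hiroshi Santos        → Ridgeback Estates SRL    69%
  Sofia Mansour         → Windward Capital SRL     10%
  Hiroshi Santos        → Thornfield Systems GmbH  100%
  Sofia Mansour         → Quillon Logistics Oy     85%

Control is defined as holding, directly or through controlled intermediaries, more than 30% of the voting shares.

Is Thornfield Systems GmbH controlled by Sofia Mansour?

Sofia holds 85% of Quillon, so Sofia controls Quillon.
Neither Sofia nor any entity Sofia controls holds any voting interest in Thornfield.
So Sofia does not control Thornfield.

No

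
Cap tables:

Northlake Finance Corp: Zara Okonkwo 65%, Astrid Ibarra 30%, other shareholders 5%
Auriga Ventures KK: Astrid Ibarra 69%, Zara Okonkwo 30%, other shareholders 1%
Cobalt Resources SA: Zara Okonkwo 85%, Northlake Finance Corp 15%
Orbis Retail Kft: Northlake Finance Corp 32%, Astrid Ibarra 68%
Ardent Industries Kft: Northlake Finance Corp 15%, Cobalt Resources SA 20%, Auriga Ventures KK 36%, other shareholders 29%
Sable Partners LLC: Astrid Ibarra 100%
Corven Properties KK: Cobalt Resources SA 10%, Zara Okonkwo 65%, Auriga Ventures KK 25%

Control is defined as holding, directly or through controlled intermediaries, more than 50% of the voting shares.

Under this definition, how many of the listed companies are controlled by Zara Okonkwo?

Zara holds 65% of Northlake, so Zara controls Northlake.
Zara and Northlake together hold 85% + 15% = 100% of Cobalt, so Zara controls Cobalt.
Cobalt and Zara together hold 10% + 65% = 75% of Corven, so Zara controls Corven.
No other company's threshold is met.
Zara controls 3 companies.

3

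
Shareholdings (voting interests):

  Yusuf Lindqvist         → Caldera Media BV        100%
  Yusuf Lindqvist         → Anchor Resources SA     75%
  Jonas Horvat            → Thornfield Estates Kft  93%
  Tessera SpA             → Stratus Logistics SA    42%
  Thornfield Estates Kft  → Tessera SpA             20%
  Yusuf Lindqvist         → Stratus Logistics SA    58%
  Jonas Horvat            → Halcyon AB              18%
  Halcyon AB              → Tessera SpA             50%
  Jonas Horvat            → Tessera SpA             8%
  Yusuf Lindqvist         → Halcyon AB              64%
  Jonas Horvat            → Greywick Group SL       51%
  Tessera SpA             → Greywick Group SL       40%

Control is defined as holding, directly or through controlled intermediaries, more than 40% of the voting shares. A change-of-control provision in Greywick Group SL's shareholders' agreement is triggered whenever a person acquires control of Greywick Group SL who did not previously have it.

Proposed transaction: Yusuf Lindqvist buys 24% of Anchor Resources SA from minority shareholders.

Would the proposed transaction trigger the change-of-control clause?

The purchase changes only Yusuf's holdings, so Yusuf is the only person who could newly come to control Greywick.
Yusuf holds 64% of Halcyon, so Yusuf controls Halcyon.
Yusuf holds 75% of Anchor, so Yusuf controls Anchor.
Halcyon holds 50% of Tessera, so Yusuf controls Tessera.
Yusuf holds 100% of Caldera, so Yusuf controls Caldera.
Tessera and Yusuf together hold 42% + 58% = 100% of Stratus, so Yusuf controls Stratus.
In Greywick, Yusuf's side holds only 40%, not > 40%.
So before the transaction, Yusuf does not control Greywick.
After the purchase, Yusuf's direct stake in Anchor rises to 75% + 24% = 99%.
Yusuf holds 99% of Anchor, so Yusuf controls Anchor.
After the transaction, Yusuf's side holds 40% of Greywick, not > 40%, so Yusuf still does not control Greywick.
No new person acquires control, so the clause is not triggered.

No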